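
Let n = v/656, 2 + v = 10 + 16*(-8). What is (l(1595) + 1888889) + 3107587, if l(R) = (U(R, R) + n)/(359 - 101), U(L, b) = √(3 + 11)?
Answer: 35235148747/7052 + √14/258 ≈ 4.9965e+6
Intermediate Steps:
U(L, b) = √14
v = -120 (v = -2 + (10 + 16*(-8)) = -2 + (10 - 128) = -2 - 118 = -120)
n = -15/82 (n = -120/656 = -120*1/656 = -15/82 ≈ -0.18293)
l(R) = -5/7052 + √14/258 (l(R) = (√14 - 15/82)/(359 - 101) = (-15/82 + √14)/258 = (-15/82 + √14)*(1/258) = -5/7052 + √14/258)
(l(1595) + 1888889) + 3107587 = ((-5/7052 + √14/258) + 1888889) + 3107587 = (13320445223/7052 + √14/258) + 3107587 = 35235148747/7052 + √14/258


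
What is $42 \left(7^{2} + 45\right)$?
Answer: $3948$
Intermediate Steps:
$42 \left(7^{2} + 45\right) = 42 \left(49 + 45\right) = 42 \cdot 94 = 3948$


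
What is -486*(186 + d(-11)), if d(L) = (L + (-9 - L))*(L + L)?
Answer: -186624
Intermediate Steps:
d(L) = -18*L
-486*(186 + d(-11)) = -486*(186 - 18*(-11)) = -486*(186 + 198) = -486*384 = -186624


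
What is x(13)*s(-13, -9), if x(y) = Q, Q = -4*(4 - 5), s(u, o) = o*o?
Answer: 324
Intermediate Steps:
s(u, o) = o**2
Q = 4 (Q = -4*(-1) = 4)
x(y) = 4
x(13)*s(-13, -9) = 4*(-9)**2 = 4*81 = 324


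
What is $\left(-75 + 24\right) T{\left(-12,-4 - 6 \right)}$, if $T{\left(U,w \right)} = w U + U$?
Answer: $-5508$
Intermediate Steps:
$T{\left(U,w \right)} = U + U w$ ($T{\left(U,w \right)} = U w + U = U + U w$)
$\left(-75 + 24\right) T{\left(-12,-4 - 6 \right)} = \left(-75 + 24\right) \left(- 12 \left(1 - 10\right)\right) = - 51 \left(- 12 \left(1 - 10\right)\right) = - 51 \left(\left(-12\right) \left(-9\right)\right) = \left(-51\right) 108 = -5508$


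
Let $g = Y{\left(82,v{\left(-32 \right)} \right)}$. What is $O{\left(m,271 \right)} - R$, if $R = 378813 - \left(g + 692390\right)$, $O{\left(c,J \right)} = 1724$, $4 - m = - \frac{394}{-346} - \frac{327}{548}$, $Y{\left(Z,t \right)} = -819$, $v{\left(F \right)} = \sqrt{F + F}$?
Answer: $314482$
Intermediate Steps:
$v{\left(F \right)} = \sqrt{2} \sqrt{F}$ ($v{\left(F \right)} = \sqrt{2 F} = \sqrt{2} \sqrt{F}$)
$m = \frac{327831}{94804}$ ($m = 4 - \left(- \frac{394}{-346} - \frac{327}{548}\right) = 4 - \left(\left(-394\right) \left(- \frac{1}{346}\right) - \frac{327}{548}\right) = 4 - \left(\frac{197}{173} - \frac{327}{548}\right) = 4 - \frac{51385}{94804} = \frac{327831}{94804} \approx 3.458$)
$g = -819$
$R = -312758$ ($R = 378813 - \left(-819 + 692390\right) = 378813 - 691571 = -312758$)
$O{\left(m,271 \right)} - R = 1724 - -312758 = 1724 + 312758 = 314482$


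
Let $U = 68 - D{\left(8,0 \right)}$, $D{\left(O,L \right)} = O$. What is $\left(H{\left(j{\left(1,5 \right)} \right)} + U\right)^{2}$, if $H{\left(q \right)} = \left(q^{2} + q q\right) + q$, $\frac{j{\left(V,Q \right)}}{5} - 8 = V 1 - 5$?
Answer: $774400$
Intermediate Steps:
$j{\left(V,Q \right)} = 15 + 5 V$ ($j{\left(V,Q \right)} = 40 + 5 \left(V 1 - 5\right) = 40 + 5 \left(V - 5\right) = 40 + 5 \left(-5 + V\right) = 40 + \left(-25 + 5 V\right) = 15 + 5 V$)
$H{\left(q \right)} = q + 2 q^{2}$ ($H{\left(q \right)} = \left(q^{2} + q^{2}\right) + q = 2 q^{2} + q = q + 2 q^{2}$)
$U = 60$ ($U = 68 - 8 = 60$)
$\left(H{\left(j{\left(1,5 \right)} \right)} + U\right)^{2} = \left(\left(15 + 5 \cdot 1\right) \left(1 + 2 \left(15 + 5 \cdot 1\right)\right) + 60\right)^{2} = \left(\left(15 + 5\right) \left(1 + 2 \left(15 + 5\right)\right) + 60\right)^{2} = \left(20 \left(1 + 2 \cdot 20\right) + 60\right)^{2} = \left(20 \left(1 + 40\right) + 60\right)^{2} = \left(20 \cdot 41 + 60\right)^{2} = \left(820 + 60\right)^{2} = 880^{2} = 774400$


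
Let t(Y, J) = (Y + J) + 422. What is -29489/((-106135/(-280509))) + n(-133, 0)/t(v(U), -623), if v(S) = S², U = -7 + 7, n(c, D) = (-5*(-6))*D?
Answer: -8271929901/106135 ≈ -77938.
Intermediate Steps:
n(c, D) = 30*D
U = 0
t(Y, J) = 422 + J + Y (t(Y, J) = (J + Y) + 422 = 422 + J + Y)
-29489/((-106135/(-280509))) + n(-133, 0)/t(v(U), -623) = -29489/((-106135/(-280509))) + (30*0)/(422 - 623 + 0²) = -29489/((-106135*(-1/280509))) + 0/(422 - 623 + 0) = -29489/106135/280509 + 0/(-201) = -29489*280509/106135 + 0*(-1/201) = -8271929901/106135 + 0 = -8271929901/106135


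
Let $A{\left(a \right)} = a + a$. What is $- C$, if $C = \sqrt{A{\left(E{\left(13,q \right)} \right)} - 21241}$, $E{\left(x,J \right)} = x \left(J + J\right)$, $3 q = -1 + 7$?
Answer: $- i \sqrt{21137} \approx - 145.39 i$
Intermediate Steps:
$q = 2$ ($q = \frac{-1 + 7}{3} = \frac{1}{3} \cdot 6 = 2$)
$E{\left(x,J \right)} = 2 J x$ ($E{\left(x,J \right)} = x 2 J = 2 J x$)
$A{\left(a \right)} = 2 a$
$C = i \sqrt{21137}$ ($C = \sqrt{2 \cdot 2 \cdot 2 \cdot 13 - 21241} = \sqrt{2 \cdot 52 - 21241} = \sqrt{104 - 21241} = \sqrt{-21137} = i \sqrt{21137} \approx 145.39 i$)
$- C = - i \sqrt{21137}$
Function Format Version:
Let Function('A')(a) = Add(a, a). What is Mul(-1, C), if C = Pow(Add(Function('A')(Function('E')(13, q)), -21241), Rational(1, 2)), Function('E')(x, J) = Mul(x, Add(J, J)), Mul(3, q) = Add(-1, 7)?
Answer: Mul(-1, I, Pow(21137, Rational(1, 2))) ≈ Mul(-145.39, I)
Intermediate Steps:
q = 2 (q = Mul(Rational(1, 3), Add(-1, 7)) = Mul(Rational(1, 3), 6) = 2)
Function('E')(x, J) = Mul(2, J, x) (Function('E')(x, J) = Mul(x, Mul(2, J)) = Mul(2, J, x))
Function('A')(a) = Mul(2, a)
C = Mul(I, Pow(21137, Rational(1, 2))) (C = Pow(Add(Mul(2, Mul(2, 2, 13)), -21241), Rational(1, 2)) = Pow(Add(Mul(2, 52), -21241), Rational(1, 2)) = Pow(Add(104, -21241), Rational(1, 2)) = Pow(-21137, Rational(1, 2)) = Mul(I, Pow(21137, Rational(1, 2))) ≈ Mul(145.39, I))
Mul(-1, C) = Mul(-1, Mul(I, Pow(21137, Rational(1, 2)))) = Mul(-1, I, Pow(21137, Rational(1, 2)))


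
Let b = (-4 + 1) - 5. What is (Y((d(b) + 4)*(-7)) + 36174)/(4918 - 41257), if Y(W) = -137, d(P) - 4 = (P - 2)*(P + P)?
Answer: -36037/36339 ≈ -0.99169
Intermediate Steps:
b = -8 (b = -3 - 5 = -8)
d(P) = 4 + 2*P*(-2 + P) (d(P) = 4 + (P - 2)*(P + P) = 4 + (-2 + P)*(2*P) = 4 + 2*P*(-2 + P))
(Y((d(b) + 4)*(-7)) + 36174)/(4918 - 41257) = (-137 + 36174)/(4918 - 41257) = 36037/(-36339) = 36037*(-1/36339) = -36037/36339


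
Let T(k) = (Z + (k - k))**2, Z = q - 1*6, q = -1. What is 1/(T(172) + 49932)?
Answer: 1/49981 ≈ 2.0008e-5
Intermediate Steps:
Z = -7 (Z = -1 - 1*6 = -1 - 6 = -7)
T(k) = 49 (T(k) = (-7 + (k - k))**2 = (-7 + 0)**2 = (-7)**2 = 49)
1/(T(172) + 49932) = 1/(49 + 49932) = 1/49981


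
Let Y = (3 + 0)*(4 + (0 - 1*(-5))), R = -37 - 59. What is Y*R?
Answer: -2592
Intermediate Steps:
R = -96
Y = 27 (Y = 3*(4 + (0 + 5)) = 3*(4 + 5) = 3*9 = 27)
Y*R = 27*(-96) = -2592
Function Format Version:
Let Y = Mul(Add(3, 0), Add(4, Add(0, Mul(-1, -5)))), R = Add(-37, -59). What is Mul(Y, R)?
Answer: -2592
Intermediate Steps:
R = -96
Y = 27 (Y = Mul(3, Add(4, Add(0, 5))) = Mul(3, Add(4, 5)) = Mul(3, 9) = 27)
Mul(Y, R) = Mul(27, -96) = -2592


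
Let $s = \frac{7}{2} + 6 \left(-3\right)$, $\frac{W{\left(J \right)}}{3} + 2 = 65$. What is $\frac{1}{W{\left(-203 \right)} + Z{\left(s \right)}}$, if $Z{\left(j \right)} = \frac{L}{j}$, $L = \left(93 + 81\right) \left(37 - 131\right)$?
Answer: $\frac{1}{1317} \approx 0.0007593$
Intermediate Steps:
$W{\left(J \right)} = 189$ ($W{\left(J \right)} = -6 + 3 \cdot 65 = -6 + 195 = 189$)
$s = - \frac{29}{2}$ ($s = 7 \cdot \frac{1}{2} - 18 = \frac{7}{2} - 18 = - \frac{29}{2} \approx -14.5$)
$L = -16356$ ($L = 174 \left(-94\right) = -16356$)
$Z{\left(j \right)} = - \frac{16356}{j}$
$\frac{1}{W{\left(-203 \right)} + Z{\left(s \right)}} = \frac{1}{189 - \frac{16356}{- \frac{29}{2}}} = \frac{1}{189 - -1128} = \frac{1}{189 + 1128} = \frac{1}{1317}$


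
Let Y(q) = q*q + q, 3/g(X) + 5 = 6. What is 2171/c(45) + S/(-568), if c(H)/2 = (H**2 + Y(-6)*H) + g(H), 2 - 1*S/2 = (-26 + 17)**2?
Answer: 71893/119919 ≈ 0.59951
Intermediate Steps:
g(X) = 3 (g(X) = 3/(-5 + 6) = 3/1 = 3*1 = 3)
S = -158 (S = 4 - 2*(-26 + 17)**2 = 4 - 2*(-9)**2 = 4 - 2*81 = 4 - 162 = -158)
Y(q) = q + q**2 (Y(q) = q**2 + q = q + q**2)
c(H) = 6 + 2*H**2 + 60*H (c(H) = 2*((H**2 + (-6*(1 - 6))*H) + 3) = 2*((H**2 + (-6*(-5))*H) + 3) = 2*((H**2 + 30*H) + 3) = 2*(3 + H**2 + 30*H) = 6 + 2*H**2 + 60*H)
2171/c(45) + S/(-568) = 2171/(6 + 2*45**2 + 60*45) - 158/(-568) = 2171/(6 + 2*2025 + 2700) - 158*(-1/568) = 2171/(6 + 4050 + 2700) + 79/284 = 2171/6756 + 79/284 = 71893/119919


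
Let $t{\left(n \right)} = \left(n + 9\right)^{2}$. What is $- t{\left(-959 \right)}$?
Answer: $-902500$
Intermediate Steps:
$t{\left(n \right)} = \left(9 + n\right)^{2}$
$- t{\left(-959 \right)} = - \left(9 - 959\right)^{2} = - \left(-950\right)^{2} = \left(-1\right) 902500 = -902500$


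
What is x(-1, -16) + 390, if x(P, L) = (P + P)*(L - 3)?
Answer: 428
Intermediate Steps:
x(P, L) = 2*P*(-3 + L) (x(P, L) = (2*P)*(-3 + L) = 2*P*(-3 + L))
x(-1, -16) + 390 = 2*(-1)*(-3 - 16) + 390 = 2*(-1)*(-19) + 390 = 38 + 390 = 428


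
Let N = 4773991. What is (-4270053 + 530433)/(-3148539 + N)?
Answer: -934905/406363 ≈ -2.3007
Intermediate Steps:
(-4270053 + 530433)/(-3148539 + N) = (-4270053 + 530433)/(-3148539 + 4773991) = -3739620/1625452 = -3739620*1/1625452 = -934905/406363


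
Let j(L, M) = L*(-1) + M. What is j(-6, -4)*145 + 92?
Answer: 382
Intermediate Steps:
j(L, M) = M - L (j(L, M) = -L + M = M - L)
j(-6, -4)*145 + 92 = (-4 - 1*(-6))*145 + 92 = (-4 + 6)*145 + 92 = 2*145 + 92 = 290 + 92 = 382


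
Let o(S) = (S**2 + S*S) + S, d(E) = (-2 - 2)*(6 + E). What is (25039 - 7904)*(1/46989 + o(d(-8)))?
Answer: 4760926225/2043 ≈ 2.3304e+6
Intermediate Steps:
d(E) = -24 - 4*E (d(E) = -4*(6 + E) = -24 - 4*E)
o(S) = S + 2*S**2 (o(S) = (S**2 + S**2) + S = 2*S**2 + S = S + 2*S**2)
(25039 - 7904)*(1/46989 + o(d(-8))) = (25039 - 7904)*(1/46989 + (-24 - 4*(-8))*(1 + 2*(-24 - 4*(-8)))) = 17135*(1/46989 + (-24 + 32)*(1 + 2*(-24 + 32))) = 17135*(1/46989 + 8*(1 + 2*8)) = 17135*(1/46989 + 8*(1 + 16)) = 17135*(1/46989 + 8*17) = 17135*(1/46989 + 136) = 17135*(6390505/46989) = 4760926225/2043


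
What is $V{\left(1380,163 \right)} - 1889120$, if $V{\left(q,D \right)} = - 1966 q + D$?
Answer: $-4602037$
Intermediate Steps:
$V{\left(q,D \right)} = D - 1966 q$
$V{\left(1380,163 \right)} - 1889120 = \left(163 - 2713080\right) - 1889120 = -2712917 - 1889120 = -4602037$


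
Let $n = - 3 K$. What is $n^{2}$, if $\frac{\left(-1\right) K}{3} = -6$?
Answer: $2916$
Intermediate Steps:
$K = 18$ ($K = \left(-3\right) \left(-6\right) = 18$)
$n = -54$ ($n = \left(-3\right) 18 = -54$)
$n^{2} = \left(-54\right)^{2} = 2916$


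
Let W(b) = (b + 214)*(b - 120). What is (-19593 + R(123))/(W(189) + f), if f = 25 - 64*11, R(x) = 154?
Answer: -19439/27128 ≈ -0.71657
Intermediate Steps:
W(b) = (-120 + b)*(214 + b) (W(b) = (214 + b)*(-120 + b) = (-120 + b)*(214 + b))
f = -679 (f = 25 - 704 = -679)
(-19593 + R(123))/(W(189) + f) = (-19593 + 154)/((-25680 + 189² + 94*189) - 679) = -19439/((-25680 + 35721 + 17766) - 679) = -19439/(27807 - 679) = -19439/27128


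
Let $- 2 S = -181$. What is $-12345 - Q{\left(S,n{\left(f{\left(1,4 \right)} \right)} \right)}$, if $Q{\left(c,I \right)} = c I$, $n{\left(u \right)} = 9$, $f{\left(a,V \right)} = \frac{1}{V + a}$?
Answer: $- \frac{26319}{2} \approx -13160.0$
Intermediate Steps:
$S = \frac{181}{2}$ ($S = \left(- \frac{1}{2}\right) \left(-181\right) = \frac{181}{2} \approx 90.5$)
$Q{\left(c,I \right)} = I c$
$-12345 - Q{\left(S,n{\left(f{\left(1,4 \right)} \right)} \right)} = -12345 - 9 \cdot \frac{181}{2} = -12345 - \frac{1629}{2} = - \frac{26319}{2}$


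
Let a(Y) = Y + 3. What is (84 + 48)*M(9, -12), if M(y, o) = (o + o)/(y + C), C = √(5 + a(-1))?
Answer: -14256/37 + 1584*√7/37 ≈ -272.03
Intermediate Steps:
a(Y) = 3 + Y
C = √7 (C = √(5 + (3 - 1)) = √(5 + 2) = √7 ≈ 2.6458)
M(y, o) = 2*o/(y + √7) (M(y, o) = (o + o)/(y + √7) = (2*o)/(y + √7) = 2*o/(y + √7))
(84 + 48)*M(9, -12) = (84 + 48)*(2*(-12)/(9 + √7)) = 132*(-24/(9 + √7)) = -3168/(9 + √7)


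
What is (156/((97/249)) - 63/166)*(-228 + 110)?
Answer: -380077587/8051 ≈ -47209.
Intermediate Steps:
(156/((97/249)) - 63/166)*(-228 + 110) = (156/((97*(1/249))) - 63*1/166)*(-118) = (156/(97/249) - 63/166)*(-118) = (156*(249/97) - 63/166)*(-118) = (38844/97 - 63/166)*(-118) = (6441993/16102)*(-118) = -380077587/8051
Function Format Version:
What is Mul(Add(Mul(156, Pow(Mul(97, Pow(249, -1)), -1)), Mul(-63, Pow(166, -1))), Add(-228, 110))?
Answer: Rational(-380077587, 8051) ≈ -47209.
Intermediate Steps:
Mul(Add(Mul(156, Pow(Mul(97, Pow(249, -1)), -1)), Mul(-63, Pow(166, -1))), Add(-228, 110)) = Mul(Add(Mul(156, Pow(Mul(97, Rational(1, 249)), -1)), Mul(-63, Rational(1, 166))), -118) = Mul(Add(Mul(156, Pow(Rational(97, 249), -1)), Rational(-63, 166)), -118) = Mul(Add(Mul(156, Rational(249, 97)), Rational(-63, 166)), -118) = Mul(Add(Rational(38844, 97), Rational(-63, 166)), -118) = Mul(Rational(6441993, 16102), -118) = Rational(-380077587, 8051)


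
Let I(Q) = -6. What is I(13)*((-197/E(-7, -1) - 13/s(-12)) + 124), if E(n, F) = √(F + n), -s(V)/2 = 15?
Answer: -3733/5 - 591*I*√2/2 ≈ -746.6 - 417.9*I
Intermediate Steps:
s(V) = -30 (s(V) = -2*15 = -30)
I(13)*((-197/E(-7, -1) - 13/s(-12)) + 124) = -6*((-197/√(-1 - 7) - 13/(-30)) + 124) = -6*((-197*(-I*√2/4) - 13*(-1/30)) + 124) = -6*((-197*(-I*√2/4) + 13/30) + 124) = -6*((-(-197)*I*√2/4 + 13/30) + 124) = -6*((197*I*√2/4 + 13/30) + 124) = -6*((13/30 + 197*I*√2/4) + 124) = -6*(3733/30 + 197*I*√2/4) = -3733/5 - 591*I*√2/2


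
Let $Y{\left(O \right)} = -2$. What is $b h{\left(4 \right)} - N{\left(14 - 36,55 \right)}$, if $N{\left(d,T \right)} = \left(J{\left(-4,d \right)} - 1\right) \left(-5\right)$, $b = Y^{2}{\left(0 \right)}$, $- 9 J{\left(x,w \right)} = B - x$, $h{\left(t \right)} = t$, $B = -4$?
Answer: $11$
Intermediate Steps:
$J{\left(x,w \right)} = \frac{4}{9} + \frac{x}{9}$ ($J{\left(x,w \right)} = - \frac{-4 - x}{9} = \frac{4}{9} + \frac{x}{9}$)
$b = 4$ ($b = \left(-2\right)^{2} = 4$)
$N{\left(d,T \right)} = 5$ ($N{\left(d,T \right)} = \left(\left(\frac{4}{9} + \frac{1}{9} \left(-4\right)\right) - 1\right) \left(-5\right) = \left(\left(\frac{4}{9} - \frac{4}{9}\right) - 1\right) \left(-5\right) = \left(0 - 1\right) \left(-5\right) = \left(-1\right) \left(-5\right) = 5$)
$b h{\left(4 \right)} - N{\left(14 - 36,55 \right)} = 4 \cdot 4 - 5 = 16 - 5 = 11$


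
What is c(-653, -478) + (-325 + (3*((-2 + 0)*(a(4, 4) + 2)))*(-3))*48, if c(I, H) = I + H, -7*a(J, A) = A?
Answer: -108477/7 ≈ -15497.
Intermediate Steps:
a(J, A) = -A/7
c(I, H) = H + I
c(-653, -478) + (-325 + (3*((-2 + 0)*(a(4, 4) + 2)))*(-3))*48 = (-478 - 653) + (-325 + (3*((-2 + 0)*(-1/7*4 + 2)))*(-3))*48 = -1131 + (-325 + (3*(-2*(-4/7 + 2)))*(-3))*48 = -1131 + (-325 + (3*(-2*10/7))*(-3))*48 = -1131 + (-325 + (3*(-20/7))*(-3))*48 = -1131 + (-325 - 60/7*(-3))*48 = -1131 + (-325 + 180/7)*48 = -1131 - 2095/7*48 = -1131 - 100560/7 = -108477/7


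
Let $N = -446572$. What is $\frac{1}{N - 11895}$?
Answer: $- \frac{1}{458467} \approx -2.1812 \cdot 10^{-6}$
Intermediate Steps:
$\frac{1}{N - 11895} = \frac{1}{-446572 - 11895} = \frac{1}{-458467} = - \frac{1}{458467}$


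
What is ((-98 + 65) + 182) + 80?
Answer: 229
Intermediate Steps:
((-98 + 65) + 182) + 80 = (-33 + 182) + 80 = 149 + 80 = 229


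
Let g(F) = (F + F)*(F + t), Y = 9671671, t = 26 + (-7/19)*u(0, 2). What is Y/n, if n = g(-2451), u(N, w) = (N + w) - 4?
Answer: 9671671/11883738 ≈ 0.81386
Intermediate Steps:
u(N, w) = -4 + N + w
t = 508/19 (t = 26 + (-7/19)*(-4 + 0 + 2) = 26 - 7*1/19*(-2) = 26 - 7/19*(-2) = 26 + 14/19 = 508/19 ≈ 26.737)
g(F) = 2*F*(508/19 + F) (g(F) = (F + F)*(F + 508/19) = (2*F)*(508/19 + F) = 2*F*(508/19 + F))
n = 11883738 (n = (2/19)*(-2451)*(508 + 19*(-2451)) = (2/19)*(-2451)*(508 - 46569) = (2/19)*(-2451)*(-46061) = 11883738)
Y/n = 9671671/11883738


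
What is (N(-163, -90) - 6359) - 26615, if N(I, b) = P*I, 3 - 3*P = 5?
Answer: -98596/3 ≈ -32865.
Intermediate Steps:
P = -2/3 (P = 1 - 1/3*5 = 1 - 5/3 = -2/3 ≈ -0.66667)
N(I, b) = -2*I/3
(N(-163, -90) - 6359) - 26615 = (-2/3*(-163) - 6359) - 26615 = (326/3 - 6359) - 26615 = -18751/3 - 26615 = -98596/3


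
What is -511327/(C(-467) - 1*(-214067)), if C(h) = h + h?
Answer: -511327/213133 ≈ -2.3991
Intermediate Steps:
C(h) = 2*h
-511327/(C(-467) - 1*(-214067)) = -511327/(2*(-467) - 1*(-214067)) = -511327/(-934 + 214067) = -511327/213133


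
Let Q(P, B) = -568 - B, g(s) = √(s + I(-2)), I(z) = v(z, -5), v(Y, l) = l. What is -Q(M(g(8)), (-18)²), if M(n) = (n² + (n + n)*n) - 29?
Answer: 892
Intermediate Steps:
I(z) = -5
g(s) = √(-5 + s) (g(s) = √(s - 5) = √(-5 + s))
M(n) = -29 + 3*n² (M(n) = (n² + (2*n)*n) - 29 = (n² + 2*n²) - 29 = 3*n² - 29 = -29 + 3*n²)
-Q(M(g(8)), (-18)²) = -(-568 - 1*(-18)²) = -(-568 - 1*324) = -(-568 - 324) = -1*(-892) = 892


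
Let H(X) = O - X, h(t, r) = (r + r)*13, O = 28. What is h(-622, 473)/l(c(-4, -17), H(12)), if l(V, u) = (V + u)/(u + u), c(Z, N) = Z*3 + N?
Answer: -30272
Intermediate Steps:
h(t, r) = 26*r (h(t, r) = (2*r)*13 = 26*r)
H(X) = 28 - X
c(Z, N) = N + 3*Z (c(Z, N) = 3*Z + N = N + 3*Z)
l(V, u) = (V + u)/(2*u) (l(V, u) = (V + u)/((2*u)) = (V + u)*(1/(2*u)) = (V + u)/(2*u))
h(-622, 473)/l(c(-4, -17), H(12)) = (26*473)/((((-17 + 3*(-4)) + (28 - 1*12))/(2*(28 - 1*12)))) = 12298/((((-17 - 12) + (28 - 12))/(2*(28 - 12)))) = 12298/(((1/2)*(-29 + 16)/16)) = 12298/(((1/2)*(1/16)*(-13))) = 12298/(-13/32) = 12298*(-32/13) = -30272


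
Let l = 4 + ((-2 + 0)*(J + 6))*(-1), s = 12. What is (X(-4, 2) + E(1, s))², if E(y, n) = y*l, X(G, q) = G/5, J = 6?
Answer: 18496/25 ≈ 739.84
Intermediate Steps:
X(G, q) = G/5 (X(G, q) = G*(⅕) = G/5)
l = 28 (l = 4 + ((-2 + 0)*(6 + 6))*(-1) = 4 - 2*12*(-1) = 4 - 24*(-1) = 4 + 24 = 28)
E(y, n) = 28*y (E(y, n) = y*28 = 28*y)
(X(-4, 2) + E(1, s))² = ((⅕)*(-4) + 28*1)² = (-⅘ + 28)² = (136/5)² = 18496/25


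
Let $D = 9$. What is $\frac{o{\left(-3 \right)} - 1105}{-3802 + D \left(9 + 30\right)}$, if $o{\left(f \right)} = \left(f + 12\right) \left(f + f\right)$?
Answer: $\frac{1159}{3451} \approx 0.33584$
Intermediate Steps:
$o{\left(f \right)} = 2 f \left(12 + f\right)$ ($o{\left(f \right)} = \left(12 + f\right) 2 f = 2 f \left(12 + f\right)$)
$\frac{o{\left(-3 \right)} - 1105}{-3802 + D \left(9 + 30\right)} = \frac{2 \left(-3\right) \left(12 - 3\right) - 1105}{-3802 + 9 \left(9 + 30\right)} = \frac{2 \left(-3\right) 9 - 1105}{-3802 + 9 \cdot 39} = \frac{-54 - 1105}{-3802 + 351} = - \frac{1159}{-3451} = \left(-1159\right) \left(- \frac{1}{3451}\right) = \frac{1159}{3451}$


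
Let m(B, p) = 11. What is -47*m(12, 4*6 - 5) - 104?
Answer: -621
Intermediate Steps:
-47*m(12, 4*6 - 5) - 104 = -47*11 - 104 = -517 - 104 = -621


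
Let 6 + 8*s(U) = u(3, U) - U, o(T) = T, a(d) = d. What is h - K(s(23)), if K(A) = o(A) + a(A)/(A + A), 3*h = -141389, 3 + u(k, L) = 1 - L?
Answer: -565481/12 ≈ -47123.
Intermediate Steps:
u(k, L) = -2 - L (u(k, L) = -3 + (1 - L) = -2 - L)
h = -141389/3 (h = (⅓)*(-141389) = -141389/3 ≈ -47130.)
s(U) = -1 - U/4 (s(U) = -¾ + ((-2 - U) - U)/8 = -¾ + (-2 - 2*U)/8 = -¾ + (-¼ - U/4) = -1 - U/4)
K(A) = ½ + A (K(A) = A + A/(A + A) = A + A/((2*A)) = A + (1/(2*A))*A = A + ½ = ½ + A)
h - K(s(23)) = -141389/3 - (½ + (-1 - ¼*23)) = -141389/3 - (½ + (-1 - 23/4)) = -141389/3 - (½ - 27/4) = -141389/3 - 1*(-25/4) = -141389/3 + 25/4 = -565481/12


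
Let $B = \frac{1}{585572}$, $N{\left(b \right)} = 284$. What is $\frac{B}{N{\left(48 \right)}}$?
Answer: $\frac{1}{166302448} \approx 6.0131 \cdot 10^{-9}$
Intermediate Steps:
$B = \frac{1}{585572} \approx 1.7077 \cdot 10^{-6}$
$\frac{B}{N{\left(48 \right)}} = \frac{1}{585572 \cdot 284} = \frac{1}{585572} \cdot \frac{1}{284} = \frac{1}{166302448}$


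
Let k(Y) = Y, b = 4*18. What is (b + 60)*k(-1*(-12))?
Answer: 1584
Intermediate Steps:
b = 72
(b + 60)*k(-1*(-12)) = (72 + 60)*(-1*(-12)) = 132*12 = 1584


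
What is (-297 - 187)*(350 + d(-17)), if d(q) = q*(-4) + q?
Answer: -194084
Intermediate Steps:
d(q) = -3*q (d(q) = -4*q + q = -3*q)
(-297 - 187)*(350 + d(-17)) = (-297 - 187)*(350 - 3*(-17)) = -484*(350 + 51) = -484*401 = -194084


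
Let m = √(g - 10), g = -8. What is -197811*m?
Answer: -593433*I*√2 ≈ -8.3924e+5*I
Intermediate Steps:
m = 3*I*√2 (m = √(-8 - 10) = √(-18) = 3*I*√2 ≈ 4.2426*I)
-197811*m = -593433*I*√2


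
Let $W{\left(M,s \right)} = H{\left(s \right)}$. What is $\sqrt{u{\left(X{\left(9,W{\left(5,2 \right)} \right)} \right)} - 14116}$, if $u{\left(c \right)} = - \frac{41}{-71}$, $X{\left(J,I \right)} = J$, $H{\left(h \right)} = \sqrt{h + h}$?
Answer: $\frac{3 i \sqrt{7906205}}{71} \approx 118.81 i$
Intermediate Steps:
$H{\left(h \right)} = \sqrt{2} \sqrt{h}$ ($H{\left(h \right)} = \sqrt{2 h} = \sqrt{2} \sqrt{h}$)
$W{\left(M,s \right)} = \sqrt{2} \sqrt{s}$
$u{\left(c \right)} = \frac{41}{71}$ ($u{\left(c \right)} = \left(-41\right) \left(- \frac{1}{71}\right) = \frac{41}{71}$)
$\sqrt{u{\left(X{\left(9,W{\left(5,2 \right)} \right)} \right)} - 14116} = \sqrt{\frac{41}{71} - 14116} = \sqrt{- \frac{1002195}{71}} = \frac{3 i \sqrt{7906205}}{71}$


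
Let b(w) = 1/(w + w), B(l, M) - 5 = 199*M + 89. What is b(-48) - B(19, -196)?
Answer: 3735359/96 ≈ 38910.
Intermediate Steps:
B(l, M) = 94 + 199*M (B(l, M) = 5 + (199*M + 89) = 5 + (89 + 199*M) = 94 + 199*M)
b(w) = 1/(2*w)
b(-48) - B(19, -196) = (1/2)/(-48) - (94 + 199*(-196)) = (1/2)*(-1/48) - (94 - 39004) = -1/96 - 1*(-38910) = -1/96 + 38910 = 3735359/96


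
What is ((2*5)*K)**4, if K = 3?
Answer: 810000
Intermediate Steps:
((2*5)*K)**4 = ((2*5)*3)**4 = (10*3)**4 = 30**4 = 810000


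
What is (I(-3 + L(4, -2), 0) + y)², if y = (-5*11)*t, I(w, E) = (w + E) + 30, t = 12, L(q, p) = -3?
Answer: 404496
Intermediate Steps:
I(w, E) = 30 + E + w (I(w, E) = (E + w) + 30 = 30 + E + w)
y = -660 (y = -5*11*12 = -55*12 = -660)
(I(-3 + L(4, -2), 0) + y)² = ((30 + 0 + (-3 - 3)) - 660)² = ((30 + 0 - 6) - 660)² = (24 - 660)² = (-636)² = 404496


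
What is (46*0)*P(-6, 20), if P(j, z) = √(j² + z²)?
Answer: 0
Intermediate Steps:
(46*0)*P(-6, 20) = (46*0)*√((-6)² + 20²) = 0*√(36 + 400) = 0*√436 = 0*(2*√109) = 0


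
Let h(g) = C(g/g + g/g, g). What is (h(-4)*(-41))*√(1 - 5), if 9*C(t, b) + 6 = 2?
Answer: 328*I/9 ≈ 36.444*I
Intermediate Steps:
C(t, b) = -4/9 (C(t, b) = -⅔ + (⅑)*2 = -⅔ + 2/9 = -4/9)
h(g) = -4/9
(h(-4)*(-41))*√(1 - 5) = (-4/9*(-41))*√(1 - 5) = 164*√(-4)/9 = 164*(2*I)/9 = 328*I/9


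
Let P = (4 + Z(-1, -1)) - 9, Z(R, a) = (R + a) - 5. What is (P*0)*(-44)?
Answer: 0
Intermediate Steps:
Z(R, a) = -5 + R + a
P = -12 (P = (4 + (-5 - 1 - 1)) - 9 = (4 - 7) - 9 = -3 - 9 = -12)
(P*0)*(-44) = -12*0*(-44) = 0*(-44) = 0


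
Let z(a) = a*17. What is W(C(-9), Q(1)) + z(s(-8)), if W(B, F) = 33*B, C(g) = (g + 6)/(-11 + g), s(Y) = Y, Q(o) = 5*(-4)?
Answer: -2621/20 ≈ -131.05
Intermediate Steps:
Q(o) = -20
C(g) = (6 + g)/(-11 + g)
z(a) = 17*a
W(C(-9), Q(1)) + z(s(-8)) = 33*((6 - 9)/(-11 - 9)) + 17*(-8) = 33*(-3/(-20)) - 136 = 33*(-1/20*(-3)) - 136 = 33*(3/20) - 136 = 99/20 - 136 = -2621/20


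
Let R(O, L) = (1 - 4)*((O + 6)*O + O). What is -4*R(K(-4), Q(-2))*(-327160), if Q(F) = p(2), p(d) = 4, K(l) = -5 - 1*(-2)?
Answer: 47111040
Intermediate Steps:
K(l) = -3 (K(l) = -5 + 2 = -3)
Q(F) = 4
R(O, L) = -3*O - 3*O*(6 + O) (R(O, L) = -3*((6 + O)*O + O) = -3*(O*(6 + O) + O) = -3*(O + O*(6 + O)) = -3*O - 3*O*(6 + O))
-4*R(K(-4), Q(-2))*(-327160) = -(-12)*(-3)*(7 - 3)*(-327160) = -(-12)*(-3)*4*(-327160) = -4*36*(-327160) = -144*(-327160) = 47111040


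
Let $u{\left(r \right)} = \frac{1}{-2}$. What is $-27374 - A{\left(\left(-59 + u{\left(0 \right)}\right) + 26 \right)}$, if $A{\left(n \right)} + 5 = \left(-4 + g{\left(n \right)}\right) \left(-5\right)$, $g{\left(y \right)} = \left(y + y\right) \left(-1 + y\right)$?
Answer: $- \frac{31663}{2} \approx -15832.0$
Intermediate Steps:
$u{\left(r \right)} = - \frac{1}{2}$
$g{\left(y \right)} = 2 y \left(-1 + y\right)$
$A{\left(n \right)} = 15 - 10 n \left(-1 + n\right)$ ($A{\left(n \right)} = -5 + \left(-4 + 2 n \left(-1 + n\right)\right) \left(-5\right) = -5 - \left(-20 + 10 n \left(-1 + n\right)\right) = 15 - 10 n \left(-1 + n\right)$)
$-27374 - A{\left(\left(-59 + u{\left(0 \right)}\right) + 26 \right)} = -27374 - \left(15 - 10 \left(\left(-59 - \frac{1}{2}\right) + 26\right) \left(-1 + \left(\left(-59 - \frac{1}{2}\right) + 26\right)\right)\right) = -27374 - \left(15 - 10 \left(- \frac{119}{2} + 26\right) \left(-1 + \left(- \frac{119}{2} + 26\right)\right)\right) = -27374 - \left(15 - - 335 \left(-1 - \frac{67}{2}\right)\right) = -27374 - \left(15 - \left(-335\right) \left(- \frac{69}{2}\right)\right) = -27374 - \left(15 - \frac{23115}{2}\right) = -27374 - - \frac{23085}{2} = -27374 + \frac{23085}{2} = - \frac{31663}{2}$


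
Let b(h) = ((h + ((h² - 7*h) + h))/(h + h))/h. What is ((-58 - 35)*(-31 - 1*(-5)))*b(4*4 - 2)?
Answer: 10881/14 ≈ 777.21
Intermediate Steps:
b(h) = (h² - 5*h)/(2*h²) (b(h) = ((h + (h² - 6*h))/((2*h)))/h = ((h² - 5*h)*(1/(2*h)))/h = ((h² - 5*h)/(2*h))/h = (h² - 5*h)/(2*h²))
((-58 - 35)*(-31 - 1*(-5)))*b(4*4 - 2) = ((-58 - 35)*(-31 - 1*(-5)))*((-5 + (4*4 - 2))/(2*(4*4 - 2))) = (-93*(-31 + 5))*((-5 + (16 - 2))/(2*(16 - 2))) = (-93*(-26))*((½)*(-5 + 14)/14) = 2418*((½)*(1/14)*9) = 2418*(9/28) = 10881/14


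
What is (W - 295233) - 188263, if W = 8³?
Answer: -482984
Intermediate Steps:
W = 512
(W - 295233) - 188263 = (512 - 295233) - 188263 = -294721 - 188263 = -482984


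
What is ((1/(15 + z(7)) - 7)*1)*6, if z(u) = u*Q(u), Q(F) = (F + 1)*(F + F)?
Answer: -33552/799 ≈ -41.992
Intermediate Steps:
Q(F) = 2*F*(1 + F) (Q(F) = (1 + F)*(2*F) = 2*F*(1 + F))
z(u) = 2*u²*(1 + u) (z(u) = u*(2*u*(1 + u)) = 2*u²*(1 + u))
((1/(15 + z(7)) - 7)*1)*6 = ((1/(15 + 2*7²*(1 + 7)) - 7)*1)*6 = ((1/(15 + 2*49*8) - 7)*1)*6 = ((1/(15 + 784) - 7)*1)*6 = ((1/799 - 7)*1)*6 = -5592/799*1*6 = -5592/799*6 = -33552/799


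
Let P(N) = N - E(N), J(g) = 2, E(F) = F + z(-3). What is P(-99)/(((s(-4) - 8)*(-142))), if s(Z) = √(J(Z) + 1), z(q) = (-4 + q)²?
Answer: -196/4331 - 49*√3/8662 ≈ -0.055053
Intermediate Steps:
E(F) = 49 + F (E(F) = F + (-4 - 3)² = F + (-7)² = F + 49 = 49 + F)
P(N) = -49 (P(N) = N - (49 + N) = N + (-49 - N) = -49)
s(Z) = √3 (s(Z) = √(2 + 1) = √3)
P(-99)/(((s(-4) - 8)*(-142))) = -49*(-1/(142*(√3 - 8))) = -49*(-1/(142*(-8 + √3))) = -49/(1136 - 142*√3)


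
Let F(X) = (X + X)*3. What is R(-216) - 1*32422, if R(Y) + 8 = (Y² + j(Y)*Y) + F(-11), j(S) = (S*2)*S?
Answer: -20141232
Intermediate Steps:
F(X) = 6*X (F(X) = (2*X)*3 = 6*X)
j(S) = 2*S² (j(S) = (2*S)*S = 2*S²)
R(Y) = -74 + Y² + 2*Y³ (R(Y) = -8 + ((Y² + (2*Y²)*Y) + 6*(-11)) = -8 + ((Y² + 2*Y³) - 66) = -8 + (-66 + Y² + 2*Y³) = -74 + Y² + 2*Y³)
R(-216) - 1*32422 = (-74 + (-216)² + 2*(-216)³) - 1*32422 = (-74 + 46656 + 2*(-10077696)) - 32422 = (-74 + 46656 - 20155392) - 32422 = -20108810 - 32422 = -20141232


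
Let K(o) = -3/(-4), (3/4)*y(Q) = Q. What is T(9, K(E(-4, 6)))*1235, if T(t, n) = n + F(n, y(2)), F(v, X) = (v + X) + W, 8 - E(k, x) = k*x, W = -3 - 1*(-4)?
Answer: 38285/6 ≈ 6380.8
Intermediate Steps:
W = 1 (W = -3 + 4 = 1)
E(k, x) = 8 - k*x
y(Q) = 4*Q/3
F(v, X) = 1 + X + v (F(v, X) = (v + X) + 1 = (X + v) + 1 = 1 + X + v)
K(o) = ¾ (K(o) = -3*(-¼) = ¾)
T(t, n) = 11/3 + 2*n (T(t, n) = n + (1 + (4/3)*2 + n) = n + (1 + 8/3 + n) = n + (11/3 + n) = 11/3 + 2*n)
T(9, K(E(-4, 6)))*1235 = (11/3 + 2*(¾))*1235 = (11/3 + 3/2)*1235 = (31/6)*1235 = 38285/6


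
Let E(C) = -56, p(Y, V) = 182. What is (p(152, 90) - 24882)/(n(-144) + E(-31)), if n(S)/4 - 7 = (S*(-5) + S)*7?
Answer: -247/161 ≈ -1.5342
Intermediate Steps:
n(S) = 28 - 112*S (n(S) = 28 + 4*((S*(-5) + S)*7) = 28 + 4*((-5*S + S)*7) = 28 + 4*(-4*S*7) = 28 + 4*(-28*S) = 28 - 112*S)
(p(152, 90) - 24882)/(n(-144) + E(-31)) = (182 - 24882)/((28 - 112*(-144)) - 56) = -24700/((28 + 16128) - 56) = -24700/(16156 - 56) = -24700/16100 = -24700*1/16100 = -247/161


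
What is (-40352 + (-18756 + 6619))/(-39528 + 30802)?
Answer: 52489/8726 ≈ 6.0152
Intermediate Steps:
(-40352 + (-18756 + 6619))/(-39528 + 30802) = (-40352 - 12137)/(-8726) = -52489*(-1/8726) = 52489/8726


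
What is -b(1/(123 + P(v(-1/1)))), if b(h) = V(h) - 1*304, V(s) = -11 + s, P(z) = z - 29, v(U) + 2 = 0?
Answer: 28979/92 ≈ 314.99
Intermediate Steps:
v(U) = -2 (v(U) = -2 + 0 = -2)
P(z) = -29 + z
b(h) = -315 + h (b(h) = (-11 + h) - 1*304 = (-11 + h) - 304 = -315 + h)
-b(1/(123 + P(v(-1/1)))) = -(-315 + 1/(123 + (-29 - 2))) = -(-315 + 1/(123 - 31)) = -(-315 + 1/92) = -1*(-28979/92) = 28979/92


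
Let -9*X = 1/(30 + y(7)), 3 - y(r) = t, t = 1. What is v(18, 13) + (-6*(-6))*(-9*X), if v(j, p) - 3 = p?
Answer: 137/8 ≈ 17.125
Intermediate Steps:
y(r) = 2 (y(r) = 3 - 1*1 = 3 - 1 = 2)
X = -1/288 (X = -1/(9*(30 + 2)) = -⅑/32 = -⅑*1/32 = -1/288 ≈ -0.0034722)
v(j, p) = 3 + p
v(18, 13) + (-6*(-6))*(-9*X) = (3 + 13) + (-6*(-6))*(-9*(-1/288)) = 16 + 36*(1/32) = 16 + 9/8 = 137/8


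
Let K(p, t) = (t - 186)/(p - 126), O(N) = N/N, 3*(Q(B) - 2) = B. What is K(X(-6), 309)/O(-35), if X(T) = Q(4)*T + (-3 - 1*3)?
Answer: -123/152 ≈ -0.80921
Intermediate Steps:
Q(B) = 2 + B/3
O(N) = 1
X(T) = -6 + 10*T/3 (X(T) = (2 + (⅓)*4)*T + (-3 - 1*3) = (2 + 4/3)*T + (-3 - 3) = 10*T/3 - 6 = -6 + 10*T/3)
K(p, t) = (-186 + t)/(-126 + p)
K(X(-6), 309)/O(-35) = ((-186 + 309)/(-126 + (-6 + (10/3)*(-6))))/1 = (123/(-126 + (-6 - 20)))*1 = (123/(-126 - 26))*1 = (123/(-152))*1 = -1/152*123*1 = -123/152*1 = -123/152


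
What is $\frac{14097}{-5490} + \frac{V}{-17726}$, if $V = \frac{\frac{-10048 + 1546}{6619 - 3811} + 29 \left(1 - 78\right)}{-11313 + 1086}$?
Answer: $- \frac{5111140065173}{1990496145960} \approx -2.5678$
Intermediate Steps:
$V = \frac{80497}{368172}$ ($V = \frac{- \frac{8502}{2808} + 29 \left(-77\right)}{-10227} = \left(\left(-8502\right) \frac{1}{2808} - 2233\right) \left(- \frac{1}{10227}\right) = \left(- \frac{109}{36} - 2233\right) \left(- \frac{1}{10227}\right) = \left(- \frac{80497}{36}\right) \left(- \frac{1}{10227}\right) = \frac{80497}{368172} \approx 0.21864$)
$\frac{14097}{-5490} + \frac{V}{-17726} = \frac{14097}{-5490} + \frac{80497}{368172 \left(-17726\right)} = 14097 \left(- \frac{1}{5490}\right) + \frac{80497}{368172} \left(- \frac{1}{17726}\right) = - \frac{4699}{1830} - \frac{80497}{6526216872} = - \frac{5111140065173}{1990496145960}$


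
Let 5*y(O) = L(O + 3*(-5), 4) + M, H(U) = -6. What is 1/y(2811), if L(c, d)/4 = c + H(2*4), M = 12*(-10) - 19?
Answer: 5/11021 ≈ 0.00045368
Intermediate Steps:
M = -139 (M = -120 - 19 = -139)
L(c, d) = -24 + 4*c (L(c, d) = 4*(c - 6) = 4*(-6 + c) = -24 + 4*c)
y(O) = -223/5 + 4*O/5 (y(O) = ((-24 + 4*(O + 3*(-5))) - 139)/5 = ((-24 + 4*(O - 15)) - 139)/5 = ((-24 + 4*(-15 + O)) - 139)/5 = ((-24 + (-60 + 4*O)) - 139)/5 = ((-84 + 4*O) - 139)/5 = (-223 + 4*O)/5 = -223/5 + 4*O/5)
1/y(2811) = 1/(-223/5 + (⅘)*2811) = 1/(-223/5 + 11244/5) = 1/(11021/5) = 5/11021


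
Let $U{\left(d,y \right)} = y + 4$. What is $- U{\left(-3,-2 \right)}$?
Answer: $-2$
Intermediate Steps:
$U{\left(d,y \right)} = 4 + y$
$- U{\left(-3,-2 \right)} = - (4 - 2) = \left(-1\right) 2 = -2$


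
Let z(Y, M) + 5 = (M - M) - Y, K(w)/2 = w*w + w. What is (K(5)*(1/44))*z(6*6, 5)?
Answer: -615/11 ≈ -55.909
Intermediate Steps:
K(w) = 2*w + 2*w² (K(w) = 2*(w*w + w) = 2*(w² + w) = 2*(w + w²) = 2*w + 2*w²)
z(Y, M) = -5 - Y (z(Y, M) = -5 + ((M - M) - Y) = -5 + (0 - Y) = -5 - Y)
(K(5)*(1/44))*z(6*6, 5) = ((2*5*(1 + 5))*(1/44))*(-5 - 6*6) = ((2*5*6)*(1*(1/44)))*(-5 - 1*36) = (60*(1/44))*(-5 - 36) = (15/11)*(-41) = -615/11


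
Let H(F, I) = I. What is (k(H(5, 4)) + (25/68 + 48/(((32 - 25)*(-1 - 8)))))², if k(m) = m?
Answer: 26512201/2039184 ≈ 13.001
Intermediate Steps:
(k(H(5, 4)) + (25/68 + 48/(((32 - 25)*(-1 - 8)))))² = (4 + (25/68 + 48/(((32 - 25)*(-1 - 8)))))² = (4 + (25*(1/68) + 48/((7*(-9)))))² = (4 + (25/68 + 48/(-63)))² = (4 + (25/68 + 48*(-1/63)))² = (4 + (25/68 - 16/21))² = (4 - 563/1428)² = (5149/1428)² = 26512201/2039184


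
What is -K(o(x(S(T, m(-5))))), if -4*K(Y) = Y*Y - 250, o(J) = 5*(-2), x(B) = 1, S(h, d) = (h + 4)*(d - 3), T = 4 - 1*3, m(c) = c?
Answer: -75/2 ≈ -37.500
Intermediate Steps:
T = 1 (T = 4 - 3 = 1)
S(h, d) = (-3 + d)*(4 + h) (S(h, d) = (4 + h)*(-3 + d) = (-3 + d)*(4 + h))
o(J) = -10
K(Y) = 125/2 - Y²/4 (K(Y) = -(Y*Y - 250)/4 = -(Y² - 250)/4 = -(-250 + Y²)/4 = 125/2 - Y²/4)
-K(o(x(S(T, m(-5))))) = -(125/2 - ¼*(-10)²) = -(125/2 - ¼*100) = -(125/2 - 25) = -1*75/2 = -75/2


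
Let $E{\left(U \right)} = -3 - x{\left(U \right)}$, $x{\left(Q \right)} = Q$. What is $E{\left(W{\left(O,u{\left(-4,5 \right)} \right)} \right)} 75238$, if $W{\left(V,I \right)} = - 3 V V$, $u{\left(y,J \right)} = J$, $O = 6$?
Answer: $7899990$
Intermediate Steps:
$W{\left(V,I \right)} = - 3 V^{2}$
$E{\left(U \right)} = -3 - U$
$E{\left(W{\left(O,u{\left(-4,5 \right)} \right)} \right)} 75238 = \left(-3 - - 3 \cdot 6^{2}\right) 75238 = \left(-3 - \left(-3\right) 36\right) 75238 = \left(-3 - -108\right) 75238 = \left(-3 + 108\right) 75238 = 105 \cdot 75238 = 7899990$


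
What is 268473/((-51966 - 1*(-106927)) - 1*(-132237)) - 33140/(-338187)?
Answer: 96997820171/63307930026 ≈ 1.5322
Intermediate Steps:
268473/((-51966 - 1*(-106927)) - 1*(-132237)) - 33140/(-338187) = 268473/((-51966 + 106927) + 132237) - 33140*(-1/338187) = 268473/(54961 + 132237) + 33140/338187 = 268473/187198 + 33140/338187 = 96997820171/63307930026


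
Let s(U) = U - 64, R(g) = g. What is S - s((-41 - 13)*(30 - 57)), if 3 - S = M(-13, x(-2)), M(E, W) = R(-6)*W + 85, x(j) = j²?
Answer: -1452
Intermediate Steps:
M(E, W) = 85 - 6*W (M(E, W) = -6*W + 85 = 85 - 6*W)
s(U) = -64 + U
S = -58 (S = 3 - (85 - 6*(-2)²) = 3 - (85 - 6*4) = 3 - (85 - 24) = 3 - 1*61 = 3 - 61 = -58)
S - s((-41 - 13)*(30 - 57)) = -58 - (-64 + (-41 - 13)*(30 - 57)) = -58 - (-64 - 54*(-27)) = -58 - (-64 + 1458) = -58 - 1*1394 = -58 - 1394 = -1452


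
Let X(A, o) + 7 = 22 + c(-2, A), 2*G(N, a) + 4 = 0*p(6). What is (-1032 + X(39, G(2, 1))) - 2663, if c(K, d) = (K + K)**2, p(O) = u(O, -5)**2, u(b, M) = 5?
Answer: -3664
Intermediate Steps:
p(O) = 25 (p(O) = 5**2 = 25)
c(K, d) = 4*K**2 (c(K, d) = (2*K)**2 = 4*K**2)
G(N, a) = -2 (G(N, a) = -2 + (0*25)/2 = -2 + (1/2)*0 = -2 + 0 = -2)
X(A, o) = 31 (X(A, o) = -7 + (22 + 4*(-2)**2) = -7 + (22 + 4*4) = -7 + (22 + 16) = -7 + 38 = 31)
(-1032 + X(39, G(2, 1))) - 2663 = (-1032 + 31) - 2663 = -1001 - 2663 = -3664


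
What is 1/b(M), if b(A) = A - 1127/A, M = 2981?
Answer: 2981/8885234 ≈ 0.00033550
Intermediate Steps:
b(A) = A - 1127/A
1/b(M) = 1/(2981 - 1127/2981) = 1/(8885234/2981) = 2981/8885234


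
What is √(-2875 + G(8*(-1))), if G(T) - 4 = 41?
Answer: I*√2830 ≈ 53.198*I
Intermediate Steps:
G(T) = 45 (G(T) = 4 + 41 = 45)
√(-2875 + G(8*(-1))) = √(-2875 + 45) = √(-2830) = I*√2830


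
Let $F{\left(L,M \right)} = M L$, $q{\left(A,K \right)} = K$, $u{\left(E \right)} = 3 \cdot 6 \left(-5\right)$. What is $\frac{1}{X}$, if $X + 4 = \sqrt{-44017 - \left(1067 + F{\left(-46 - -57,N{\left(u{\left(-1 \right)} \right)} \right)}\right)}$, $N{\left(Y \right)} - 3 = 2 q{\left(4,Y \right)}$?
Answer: $- \frac{4}{43153} - \frac{3 i \sqrt{4793}}{43153} \approx -9.2693 \cdot 10^{-5} - 0.004813 i$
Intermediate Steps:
$u{\left(E \right)} = -90$ ($u{\left(E \right)} = 18 \left(-5\right) = -90$)
$N{\left(Y \right)} = 3 + 2 Y$
$F{\left(L,M \right)} = L M$
$X = -4 + 3 i \sqrt{4793}$ ($X = -4 + \sqrt{-44017 - \left(1067 + \left(-46 - -57\right) \left(3 + 2 \left(-90\right)\right)\right)} = -4 + \sqrt{-44017 - \left(1067 + \left(-46 + 57\right) \left(3 - 180\right)\right)} = -4 + \sqrt{-44017 - \left(1067 + 11 \left(-177\right)\right)} = -4 + \sqrt{-44017 - -880} = -4 + \sqrt{-44017 + \left(-1067 + 1947\right)} = -4 + \sqrt{-44017 + 880} = -4 + \sqrt{-43137} = -4 + 3 i \sqrt{4793} \approx -4.0 + 207.69 i$)
$\frac{1}{X} = \frac{1}{-4 + 3 i \sqrt{4793}}$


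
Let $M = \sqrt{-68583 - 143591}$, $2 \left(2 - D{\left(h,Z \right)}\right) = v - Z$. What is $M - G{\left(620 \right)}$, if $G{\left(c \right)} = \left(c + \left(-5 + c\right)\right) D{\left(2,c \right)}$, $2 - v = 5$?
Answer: $- \frac{774345}{2} + i \sqrt{212174} \approx -3.8717 \cdot 10^{5} + 460.62 i$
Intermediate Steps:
$v = -3$ ($v = 2 - 5 = -3$)
$D{\left(h,Z \right)} = \frac{7}{2} + \frac{Z}{2}$ ($D{\left(h,Z \right)} = 2 - \frac{-3 - Z}{2} = 2 + \left(\frac{3}{2} + \frac{Z}{2}\right) = \frac{7}{2} + \frac{Z}{2}$)
$G{\left(c \right)} = \left(-5 + 2 c\right) \left(\frac{7}{2} + \frac{c}{2}\right)$ ($G{\left(c \right)} = \left(c + \left(-5 + c\right)\right) \left(\frac{7}{2} + \frac{c}{2}\right) = \left(-5 + 2 c\right) \left(\frac{7}{2} + \frac{c}{2}\right)$)
$M = i \sqrt{212174}$ ($M = \sqrt{-212174} = i \sqrt{212174} \approx 460.62 i$)
$M - G{\left(620 \right)} = i \sqrt{212174} - \frac{\left(-5 + 2 \cdot 620\right) \left(7 + 620\right)}{2} = i \sqrt{212174} - \frac{1}{2} \left(-5 + 1240\right) 627 = i \sqrt{212174} - \frac{1}{2} \cdot 1235 \cdot 627 = i \sqrt{212174} - \frac{774345}{2} = - \frac{774345}{2} + i \sqrt{212174}$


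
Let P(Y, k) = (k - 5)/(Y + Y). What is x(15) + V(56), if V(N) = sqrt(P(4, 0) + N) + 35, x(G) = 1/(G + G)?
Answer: 1051/30 + sqrt(886)/4 ≈ 42.475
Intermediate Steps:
x(G) = 1/(2*G)
P(Y, k) = (-5 + k)/(2*Y) (P(Y, k) = (-5 + k)/((2*Y)) = (-5 + k)*(1/(2*Y)) = (-5 + k)/(2*Y))
V(N) = 35 + sqrt(-5/8 + N) (V(N) = sqrt((1/2)*(-5 + 0)/4 + N) + 35 = sqrt((1/2)*(1/4)*(-5) + N) + 35 = sqrt(-5/8 + N) + 35 = 35 + sqrt(-5/8 + N))
x(15) + V(56) = (1/2)/15 + (35 + sqrt(-10 + 16*56)/4) = (1/2)*(1/15) + (35 + sqrt(-10 + 896)/4) = 1/30 + (35 + sqrt(886)/4) = 1051/30 + sqrt(886)/4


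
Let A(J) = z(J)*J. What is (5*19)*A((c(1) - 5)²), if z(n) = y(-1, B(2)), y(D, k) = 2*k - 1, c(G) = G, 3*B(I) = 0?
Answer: -1520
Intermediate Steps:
B(I) = 0 (B(I) = (⅓)*0 = 0)
y(D, k) = -1 + 2*k
z(n) = -1 (z(n) = -1 + 2*0 = -1 + 0 = -1)
A(J) = -J
(5*19)*A((c(1) - 5)²) = (5*19)*(-(1 - 5)²) = 95*(-1*(-4)²) = 95*(-1*16) = 95*(-16) = -1520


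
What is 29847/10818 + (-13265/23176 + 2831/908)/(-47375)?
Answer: 1239808301013323/449375394603000 ≈ 2.7590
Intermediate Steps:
29847/10818 + (-13265/23176 + 2831/908)/(-47375) = 29847*(1/10818) + (-13265*1/23176 + 2831*(1/908))*(-1/47375) = 9949/3606 + (-13265/23176 + 2831/908)*(-1/47375) = 9949/3606 + (13391659/5260952)*(-1/47375) = 9949/3606 - 13391659/249237601000 = 1239808301013323/449375394603000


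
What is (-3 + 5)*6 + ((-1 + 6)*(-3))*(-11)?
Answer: 177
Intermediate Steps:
(-3 + 5)*6 + ((-1 + 6)*(-3))*(-11) = 2*6 + (5*(-3))*(-11) = 12 - 15*(-11) = 12 + 165 = 177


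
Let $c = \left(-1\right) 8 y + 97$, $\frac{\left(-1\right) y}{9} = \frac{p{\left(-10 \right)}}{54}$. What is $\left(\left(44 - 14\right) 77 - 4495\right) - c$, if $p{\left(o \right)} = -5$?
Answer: $- \frac{6826}{3} \approx -2275.3$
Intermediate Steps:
$y = \frac{5}{6}$ ($y = - 9 \left(- \frac{5}{54}\right) = - 9 \left(\left(-5\right) \frac{1}{54}\right) = \left(-9\right) \left(- \frac{5}{54}\right) = \frac{5}{6} \approx 0.83333$)
$c = \frac{271}{3}$ ($c = \left(-1\right) 8 \cdot \frac{5}{6} + 97 = \left(-8\right) \frac{5}{6} + 97 = - \frac{20}{3} + 97 = \frac{271}{3} \approx 90.333$)
$\left(\left(44 - 14\right) 77 - 4495\right) - c = \left(\left(44 - 14\right) 77 - 4495\right) - \frac{271}{3} = \left(30 \cdot 77 - 4495\right) - \frac{271}{3} = \left(2310 - 4495\right) - \frac{271}{3} = -2185 - \frac{271}{3} = - \frac{6826}{3}$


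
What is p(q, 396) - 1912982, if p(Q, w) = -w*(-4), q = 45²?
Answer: -1911398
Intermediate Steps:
q = 2025
p(Q, w) = 4*w
p(q, 396) - 1912982 = 4*396 - 1912982 = 1584 - 1912982 = -1911398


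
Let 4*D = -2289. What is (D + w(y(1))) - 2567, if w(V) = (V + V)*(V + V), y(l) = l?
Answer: -12541/4 ≈ -3135.3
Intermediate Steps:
w(V) = 4*V² (w(V) = (2*V)*(2*V) = 4*V²)
D = -2289/4 (D = (¼)*(-2289) = -2289/4 ≈ -572.25)
(D + w(y(1))) - 2567 = (-2289/4 + 4*1²) - 2567 = (-2289/4 + 4*1) - 2567 = (-2289/4 + 4) - 2567 = -2273/4 - 2567 = -12541/4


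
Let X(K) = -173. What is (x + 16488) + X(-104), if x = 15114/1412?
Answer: 11525947/706 ≈ 16326.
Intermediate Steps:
x = 7557/706 (x = 15114*(1/1412) = 7557/706 ≈ 10.704)
(x + 16488) + X(-104) = (7557/706 + 16488) - 173 = 11648085/706 - 173 = 11525947/706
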